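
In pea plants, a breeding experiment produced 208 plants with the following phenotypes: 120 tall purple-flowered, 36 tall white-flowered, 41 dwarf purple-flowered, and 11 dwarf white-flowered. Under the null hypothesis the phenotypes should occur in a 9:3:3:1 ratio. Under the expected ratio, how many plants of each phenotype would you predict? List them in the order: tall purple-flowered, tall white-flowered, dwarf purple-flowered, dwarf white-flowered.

The 9:3:3:1 ratio has 16 parts, so with N = 208 the expected counts are:
  tall purple-flowered: 208 × 9/16 = 117
  tall white-flowered: 208 × 3/16 = 39
  dwarf purple-flowered: 208 × 3/16 = 39
  dwarf white-flowered: 208 × 1/16 = 13

117, 39, 39, 13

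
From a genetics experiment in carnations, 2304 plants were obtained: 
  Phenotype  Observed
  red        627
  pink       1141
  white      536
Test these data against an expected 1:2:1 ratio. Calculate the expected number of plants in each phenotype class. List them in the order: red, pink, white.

576, 1152, 576

The 1:2:1 ratio has 4 parts, so with N = 2304 the expected counts are:
  red: 2304 × 1/4 = 576
  pink: 2304 × 2/4 = 1152
  white: 2304 × 1/4 = 576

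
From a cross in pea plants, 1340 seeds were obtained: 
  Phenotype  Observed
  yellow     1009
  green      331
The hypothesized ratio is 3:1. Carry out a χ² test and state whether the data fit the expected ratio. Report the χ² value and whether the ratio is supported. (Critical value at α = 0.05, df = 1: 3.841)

Expected counts for N = 1340 under a 3:1 ratio (total parts = 4):
  yellow: 1340 × 3/4 = 1005
  green: 1340 × 1/4 = 335
χ² = Σ (O − E)² / E
  yellow: (1009 − 1005)² / 1005 = 0.0159
  green: (331 − 335)² / 335 = 0.0478
χ² = 0.0159 + 0.0478 = 0.0637 ≈ 0.064
Degrees of freedom = 2 − 1 = 1; critical value at α = 0.05 is 3.841.
Since 0.064 < 3.841, we fail to reject the null hypothesis — the data are consistent with the 3:1 ratio.

0.064; consistent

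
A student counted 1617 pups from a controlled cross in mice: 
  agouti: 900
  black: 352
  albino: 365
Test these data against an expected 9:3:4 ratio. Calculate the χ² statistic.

Under the 9:3:4 hypothesis (Σ ratio = 16, N = 1617):
  agouti: 1617 × 9/16 = 909.5625
  black: 1617 × 3/16 = 303.1875
  albino: 1617 × 4/16 = 404.25
χ² = Σ (O − E)² / E
  agouti: (900 − 909.5625)² / 909.5625 = 0.1005
  black: (352 − 303.1875)² / 303.1875 = 7.8587
  albino: (365 − 404.25)² / 404.25 = 3.8109
χ² = 0.1005 + 7.8587 + 3.8109 = 11.7701 ≈ 11.770

11.770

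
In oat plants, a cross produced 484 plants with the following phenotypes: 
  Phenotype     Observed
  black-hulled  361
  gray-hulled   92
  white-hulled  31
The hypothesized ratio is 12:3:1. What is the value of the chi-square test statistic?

Total ratio parts = 16. Expected numbers out of 484:
  black-hulled: 484 × 12/16 = 363
  gray-hulled: 484 × 3/16 = 90.75
  white-hulled: 484 × 1/16 = 30.25
χ² = Σ (O − E)² / E
  black-hulled: (361 − 363)² / 363 = 0.0110
  gray-hulled: (92 − 90.75)² / 90.75 = 0.0172
  white-hulled: (31 − 30.25)² / 30.25 = 0.0186
χ² = 0.0110 + 0.0172 + 0.0186 = 0.0468 ≈ 0.047

0.047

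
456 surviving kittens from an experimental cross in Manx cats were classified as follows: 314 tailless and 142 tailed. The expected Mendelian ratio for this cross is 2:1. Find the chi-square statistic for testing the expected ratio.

0.987

Under the 2:1 hypothesis (Σ ratio = 3, N = 456):
  tailless: 456 × 2/3 = 304
  tailed: 456 × 1/3 = 152
χ² = Σ (O − E)² / E
  tailless: (314 − 304)² / 304 = 0.3289
  tailed: (142 − 152)² / 152 = 0.6579
χ² = 0.3289 + 0.6579 = 0.9868 ≈ 0.987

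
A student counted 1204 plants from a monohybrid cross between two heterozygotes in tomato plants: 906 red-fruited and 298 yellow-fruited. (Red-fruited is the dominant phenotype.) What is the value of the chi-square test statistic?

0.040

For a monohybrid cross between heterozygotes with complete dominance, the expected phenotypic ratio is 3:1.
Total ratio parts = 4. Expected numbers out of 1204:
  red-fruited: 1204 × 3/4 = 903
  yellow-fruited: 1204 × 1/4 = 301
χ² = Σ (O − E)² / E
  red-fruited: (906 − 903)² / 903 = 0.0100
  yellow-fruited: (298 − 301)² / 301 = 0.0299
χ² = 0.0100 + 0.0299 = 0.0399 ≈ 0.040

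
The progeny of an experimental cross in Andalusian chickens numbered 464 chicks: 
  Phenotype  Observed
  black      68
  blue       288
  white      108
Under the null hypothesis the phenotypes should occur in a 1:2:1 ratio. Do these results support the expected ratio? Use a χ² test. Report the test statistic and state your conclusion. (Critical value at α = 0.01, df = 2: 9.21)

Under the 1:2:1 hypothesis (Σ ratio = 4, N = 464):
  black: 464 × 1/4 = 116
  blue: 464 × 2/4 = 232
  white: 464 × 1/4 = 116
χ² = Σ (O − E)² / E
  black: (68 − 116)² / 116 = 19.8621
  blue: (288 − 232)² / 232 = 13.5172
  white: (108 − 116)² / 116 = 0.5517
χ² = 19.8621 + 13.5172 + 0.5517 = 33.931
Degrees of freedom = 3 − 1 = 2; critical value at α = 0.01 is 9.21.
Since 33.931 > 9.21, we reject the null hypothesis — the data do not fit the 1:2:1 ratio.

33.931; not consistent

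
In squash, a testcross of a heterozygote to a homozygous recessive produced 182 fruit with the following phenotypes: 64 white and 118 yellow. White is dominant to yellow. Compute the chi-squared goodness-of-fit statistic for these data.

16.022

A testcross of a heterozygote (Aa × aa) gives a 1:1 phenotypic ratio.
The 1:1 ratio has 2 parts, so with N = 182 the expected counts are:
  white: 182 × 1/2 = 91
  yellow: 182 × 1/2 = 91
χ² = Σ (O − E)² / E
  white: (64 − 91)² / 91 = 8.0110
  yellow: (118 − 91)² / 91 = 8.0110
χ² = 8.0110 + 8.0110 = 16.022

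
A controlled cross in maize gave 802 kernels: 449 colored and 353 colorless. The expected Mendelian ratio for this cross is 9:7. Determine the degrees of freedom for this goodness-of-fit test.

A goodness-of-fit test with 2 phenotype classes has df = 2 − 1 = 1.

1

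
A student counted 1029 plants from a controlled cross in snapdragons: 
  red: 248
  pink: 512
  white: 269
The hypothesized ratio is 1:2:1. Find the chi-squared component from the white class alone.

0.537

The 1:2:1 ratio has 4 parts, so with N = 1029 the expected counts are:
  red: 1029 × 1/4 = 257.25
  pink: 1029 × 2/4 = 514.5
  white: 1029 × 1/4 = 257.25
Contribution of white: (269 − 257.25)² / 257.25 = 0.5367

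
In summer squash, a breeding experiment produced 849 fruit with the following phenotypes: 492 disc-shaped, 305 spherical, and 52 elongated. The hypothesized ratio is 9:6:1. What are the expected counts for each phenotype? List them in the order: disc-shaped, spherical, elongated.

477.5625, 318.375, 53.0625

The 9:6:1 ratio has 16 parts, so with N = 849 the expected counts are:
  disc-shaped: 849 × 9/16 = 477.5625
  spherical: 849 × 6/16 = 318.375
  elongated: 849 × 1/16 = 53.0625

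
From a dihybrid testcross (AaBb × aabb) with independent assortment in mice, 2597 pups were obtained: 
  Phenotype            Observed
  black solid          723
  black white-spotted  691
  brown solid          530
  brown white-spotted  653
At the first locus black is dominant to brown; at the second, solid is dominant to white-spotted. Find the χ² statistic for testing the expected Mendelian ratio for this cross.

A dihybrid testcross with independent assortment gives a 1:1:1:1 ratio.
Expected counts for N = 2597 under a 1:1:1:1 ratio (total parts = 4):
  black solid: 2597 × 1/4 = 649.25
  black white-spotted: 2597 × 1/4 = 649.25
  brown solid: 2597 × 1/4 = 649.25
  brown white-spotted: 2597 × 1/4 = 649.25
χ² = Σ (O − E)² / E
  black solid: (723 − 649.25)² / 649.25 = 8.3775
  black white-spotted: (691 − 649.25)² / 649.25 = 2.6847
  brown solid: (530 − 649.25)² / 649.25 = 21.9031
  brown white-spotted: (653 − 649.25)² / 649.25 = 0.0217
χ² = 8.3775 + 2.6847 + 21.9031 + 0.0217 = 32.987

32.987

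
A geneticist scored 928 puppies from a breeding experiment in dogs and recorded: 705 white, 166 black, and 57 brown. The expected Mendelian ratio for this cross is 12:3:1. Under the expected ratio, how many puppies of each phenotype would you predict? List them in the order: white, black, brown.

696, 174, 58

The 12:3:1 ratio has 16 parts, so with N = 928 the expected counts are:
  white: 928 × 12/16 = 696
  black: 928 × 3/16 = 174
  brown: 928 × 1/16 = 58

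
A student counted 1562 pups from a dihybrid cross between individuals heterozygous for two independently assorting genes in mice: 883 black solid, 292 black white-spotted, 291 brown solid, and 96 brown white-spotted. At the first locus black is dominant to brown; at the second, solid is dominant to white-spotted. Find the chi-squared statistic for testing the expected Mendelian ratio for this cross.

0.063

A dihybrid F₂ with independent assortment and complete dominance at both loci gives a 9:3:3:1 phenotypic ratio.
Total ratio parts = 16. Expected numbers out of 1562:
  black solid: 1562 × 9/16 = 878.625
  black white-spotted: 1562 × 3/16 = 292.875
  brown solid: 1562 × 3/16 = 292.875
  brown white-spotted: 1562 × 1/16 = 97.625
χ² = Σ (O − E)² / E
  black solid: (883 − 878.625)² / 878.625 = 0.0218
  black white-spotted: (292 − 292.875)² / 292.875 = 0.0026
  brown solid: (291 − 292.875)² / 292.875 = 0.0120
  brown white-spotted: (96 − 97.625)² / 97.625 = 0.0270
χ² = 0.0218 + 0.0026 + 0.0120 + 0.0270 = 0.0634 ≈ 0.063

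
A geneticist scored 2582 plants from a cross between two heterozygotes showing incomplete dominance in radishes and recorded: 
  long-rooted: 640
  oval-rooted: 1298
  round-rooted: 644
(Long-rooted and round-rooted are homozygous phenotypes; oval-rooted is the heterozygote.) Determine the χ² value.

With incomplete dominance, a heterozygote × heterozygote cross gives a 1:2:1 phenotypic ratio.
Expected counts for N = 2582 under a 1:2:1 ratio (total parts = 4):
  long-rooted: 2582 × 1/4 = 645.5
  oval-rooted: 2582 × 2/4 = 1291
  round-rooted: 2582 × 1/4 = 645.5
χ² = Σ (O − E)² / E
  long-rooted: (640 − 645.5)² / 645.5 = 0.0469
  oval-rooted: (1298 − 1291)² / 1291 = 0.0380
  round-rooted: (644 − 645.5)² / 645.5 = 0.0035
χ² = 0.0469 + 0.0380 + 0.0035 = 0.0884 ≈ 0.088

0.088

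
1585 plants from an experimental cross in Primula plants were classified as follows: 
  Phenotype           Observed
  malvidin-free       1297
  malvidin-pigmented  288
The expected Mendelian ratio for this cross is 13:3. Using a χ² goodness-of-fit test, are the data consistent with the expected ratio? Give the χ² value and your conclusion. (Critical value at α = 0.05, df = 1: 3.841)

0.350; consistent

Total ratio parts = 16. Expected numbers out of 1585:
  malvidin-free: 1585 × 13/16 = 1287.8125
  malvidin-pigmented: 1585 × 3/16 = 297.1875
χ² = Σ (O − E)² / E
  malvidin-free: (1297 − 1287.8125)² / 1287.8125 = 0.0655
  malvidin-pigmented: (288 − 297.1875)² / 297.1875 = 0.2840
χ² = 0.0655 + 0.2840 = 0.3495 ≈ 0.350
Degrees of freedom = 2 − 1 = 1; critical value at α = 0.05 is 3.841.
Since 0.350 < 3.841, we fail to reject the null hypothesis — the data are consistent with the 13:3 ratio.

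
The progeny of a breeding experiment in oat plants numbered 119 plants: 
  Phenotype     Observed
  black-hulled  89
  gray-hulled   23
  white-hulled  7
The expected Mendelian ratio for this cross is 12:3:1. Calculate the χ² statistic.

0.048

Total ratio parts = 16. Expected numbers out of 119:
  black-hulled: 119 × 12/16 = 89.25
  gray-hulled: 119 × 3/16 = 22.3125
  white-hulled: 119 × 1/16 = 7.4375
χ² = Σ (O − E)² / E
  black-hulled: (89 − 89.25)² / 89.25 = 0.0007
  gray-hulled: (23 − 22.3125)² / 22.3125 = 0.0212
  white-hulled: (7 − 7.4375)² / 7.4375 = 0.0257
χ² = 0.0007 + 0.0212 + 0.0257 = 0.0476 ≈ 0.048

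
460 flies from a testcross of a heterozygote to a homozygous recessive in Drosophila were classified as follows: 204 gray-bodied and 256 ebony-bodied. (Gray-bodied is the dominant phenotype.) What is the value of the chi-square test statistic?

A testcross of a heterozygote (Aa × aa) gives a 1:1 phenotypic ratio.
The 1:1 ratio has 2 parts, so with N = 460 the expected counts are:
  gray-bodied: 460 × 1/2 = 230
  ebony-bodied: 460 × 1/2 = 230
χ² = Σ (O − E)² / E
  gray-bodied: (204 − 230)² / 230 = 2.9391
  ebony-bodied: (256 − 230)² / 230 = 2.9391
χ² = 2.9391 + 2.9391 = 5.8782 ≈ 5.878

5.878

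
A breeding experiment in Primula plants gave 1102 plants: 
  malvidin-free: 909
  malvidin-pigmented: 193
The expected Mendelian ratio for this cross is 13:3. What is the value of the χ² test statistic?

Expected counts for N = 1102 under a 13:3 ratio (total parts = 16):
  malvidin-free: 1102 × 13/16 = 895.375
  malvidin-pigmented: 1102 × 3/16 = 206.625
χ² = Σ (O − E)² / E
  malvidin-free: (909 − 895.375)² / 895.375 = 0.2073
  malvidin-pigmented: (193 − 206.625)² / 206.625 = 0.8984
χ² = 0.2073 + 0.8984 = 1.1057 ≈ 1.106

1.106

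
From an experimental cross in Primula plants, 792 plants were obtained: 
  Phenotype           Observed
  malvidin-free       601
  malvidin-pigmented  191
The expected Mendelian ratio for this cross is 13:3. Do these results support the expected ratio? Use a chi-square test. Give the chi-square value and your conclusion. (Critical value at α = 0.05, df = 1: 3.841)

The 13:3 ratio has 16 parts, so with N = 792 the expected counts are:
  malvidin-free: 792 × 13/16 = 643.5
  malvidin-pigmented: 792 × 3/16 = 148.5
χ² = Σ (O − E)² / E
  malvidin-free: (601 − 643.5)² / 643.5 = 2.8069
  malvidin-pigmented: (191 − 148.5)² / 148.5 = 12.1633
χ² = 2.8069 + 12.1633 = 14.9702 ≈ 14.970
Degrees of freedom = 2 − 1 = 1; critical value at α = 0.05 is 3.841.
Since 14.970 > 3.841, we reject the null hypothesis — the data do not fit the 13:3 ratio.

14.970; not consistent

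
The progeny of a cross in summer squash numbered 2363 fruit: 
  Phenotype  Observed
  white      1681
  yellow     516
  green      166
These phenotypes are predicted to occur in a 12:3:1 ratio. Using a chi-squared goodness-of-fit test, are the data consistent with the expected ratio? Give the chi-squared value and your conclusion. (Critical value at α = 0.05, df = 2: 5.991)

18.976; not consistent

Expected counts for N = 2363 under a 12:3:1 ratio (total parts = 16):
  white: 2363 × 12/16 = 1772.25
  yellow: 2363 × 3/16 = 443.0625
  green: 2363 × 1/16 = 147.6875
χ² = Σ (O − E)² / E
  white: (1681 − 1772.25)² / 1772.25 = 4.6983
  yellow: (516 − 443.0625)² / 443.0625 = 12.0071
  green: (166 − 147.6875)² / 147.6875 = 2.2707
χ² = 4.6983 + 12.0071 + 2.2707 = 18.9761 ≈ 18.976
Degrees of freedom = 3 − 1 = 2; critical value at α = 0.05 is 5.991.
Since 18.976 > 5.991, we reject the null hypothesis — the data do not fit the 12:3:1 ratio.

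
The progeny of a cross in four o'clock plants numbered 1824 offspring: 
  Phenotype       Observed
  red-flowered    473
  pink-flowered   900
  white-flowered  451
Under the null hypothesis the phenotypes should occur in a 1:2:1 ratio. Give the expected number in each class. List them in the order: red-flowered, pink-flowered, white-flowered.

Under the 1:2:1 hypothesis (Σ ratio = 4, N = 1824):
  red-flowered: 1824 × 1/4 = 456
  pink-flowered: 1824 × 2/4 = 912
  white-flowered: 1824 × 1/4 = 456

456, 912, 456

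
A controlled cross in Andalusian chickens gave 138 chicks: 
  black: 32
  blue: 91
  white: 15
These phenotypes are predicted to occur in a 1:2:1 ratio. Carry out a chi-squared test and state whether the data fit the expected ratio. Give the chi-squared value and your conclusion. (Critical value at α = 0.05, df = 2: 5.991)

18.217; not consistent

Expected counts for N = 138 under a 1:2:1 ratio (total parts = 4):
  black: 138 × 1/4 = 34.5
  blue: 138 × 2/4 = 69
  white: 138 × 1/4 = 34.5
χ² = Σ (O − E)² / E
  black: (32 − 34.5)² / 34.5 = 0.1812
  blue: (91 − 69)² / 69 = 7.0145
  white: (15 − 34.5)² / 34.5 = 11.0217
χ² = 0.1812 + 7.0145 + 11.0217 = 18.2174 ≈ 18.217
Degrees of freedom = 3 − 1 = 2; critical value at α = 0.05 is 5.991.
Since 18.217 > 5.991, we reject the null hypothesis — the data do not fit the 1:2:1 ratio.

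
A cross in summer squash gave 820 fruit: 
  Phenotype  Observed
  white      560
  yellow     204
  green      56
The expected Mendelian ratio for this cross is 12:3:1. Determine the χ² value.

21.782

The 12:3:1 ratio has 16 parts, so with N = 820 the expected counts are:
  white: 820 × 12/16 = 615
  yellow: 820 × 3/16 = 153.75
  green: 820 × 1/16 = 51.25
χ² = Σ (O − E)² / E
  white: (560 − 615)² / 615 = 4.9187
  yellow: (204 − 153.75)² / 153.75 = 16.4232
  green: (56 − 51.25)² / 51.25 = 0.4402
χ² = 4.9187 + 16.4232 + 0.4402 = 21.7821 ≈ 21.782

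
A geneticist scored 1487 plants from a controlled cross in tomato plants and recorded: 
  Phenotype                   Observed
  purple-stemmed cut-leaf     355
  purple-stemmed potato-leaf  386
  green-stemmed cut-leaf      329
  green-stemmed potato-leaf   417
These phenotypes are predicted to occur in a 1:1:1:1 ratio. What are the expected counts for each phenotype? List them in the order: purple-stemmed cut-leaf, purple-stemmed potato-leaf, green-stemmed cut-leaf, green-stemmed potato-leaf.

Under the 1:1:1:1 hypothesis (Σ ratio = 4, N = 1487):
  purple-stemmed cut-leaf: 1487 × 1/4 = 371.75
  purple-stemmed potato-leaf: 1487 × 1/4 = 371.75
  green-stemmed cut-leaf: 1487 × 1/4 = 371.75
  green-stemmed potato-leaf: 1487 × 1/4 = 371.75

371.75, 371.75, 371.75, 371.75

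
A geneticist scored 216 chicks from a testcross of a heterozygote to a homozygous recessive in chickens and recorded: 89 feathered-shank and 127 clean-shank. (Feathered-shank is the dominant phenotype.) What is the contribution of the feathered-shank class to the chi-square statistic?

3.343

A testcross of a heterozygote (Aa × aa) gives a 1:1 phenotypic ratio.
Under the 1:1 hypothesis (Σ ratio = 2, N = 216):
  feathered-shank: 216 × 1/2 = 108
  clean-shank: 216 × 1/2 = 108
Contribution of feathered-shank: (89 − 108)² / 108 = 3.3426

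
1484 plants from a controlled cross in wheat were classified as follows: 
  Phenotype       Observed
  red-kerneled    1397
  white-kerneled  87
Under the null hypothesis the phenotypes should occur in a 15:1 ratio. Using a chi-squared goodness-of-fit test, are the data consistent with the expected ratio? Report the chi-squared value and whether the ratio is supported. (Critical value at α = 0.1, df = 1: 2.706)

Total ratio parts = 16. Expected numbers out of 1484:
  red-kerneled: 1484 × 15/16 = 1391.25
  white-kerneled: 1484 × 1/16 = 92.75
χ² = Σ (O − E)² / E
  red-kerneled: (1397 − 1391.25)² / 1391.25 = 0.0238
  white-kerneled: (87 − 92.75)² / 92.75 = 0.3565
χ² = 0.0238 + 0.3565 = 0.3803 ≈ 0.380
Degrees of freedom = 2 − 1 = 1; critical value at α = 0.1 is 2.706.
Since 0.380 < 2.706, we fail to reject the null hypothesis — the data are consistent with the 15:1 ratio.

0.380; consistent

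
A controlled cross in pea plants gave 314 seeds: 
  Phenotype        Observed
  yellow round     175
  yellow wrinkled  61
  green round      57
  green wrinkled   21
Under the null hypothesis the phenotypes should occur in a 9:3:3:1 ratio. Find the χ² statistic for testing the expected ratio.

Under the 9:3:3:1 hypothesis (Σ ratio = 16, N = 314):
  yellow round: 314 × 9/16 = 176.625
  yellow wrinkled: 314 × 3/16 = 58.875
  green round: 314 × 3/16 = 58.875
  green wrinkled: 314 × 1/16 = 19.625
χ² = Σ (O − E)² / E
  yellow round: (175 − 176.625)² / 176.625 = 0.0150
  yellow wrinkled: (61 − 58.875)² / 58.875 = 0.0767
  green round: (57 − 58.875)² / 58.875 = 0.0597
  green wrinkled: (21 − 19.625)² / 19.625 = 0.0963
χ² = 0.0150 + 0.0767 + 0.0597 + 0.0963 = 0.2477 ≈ 0.248

0.248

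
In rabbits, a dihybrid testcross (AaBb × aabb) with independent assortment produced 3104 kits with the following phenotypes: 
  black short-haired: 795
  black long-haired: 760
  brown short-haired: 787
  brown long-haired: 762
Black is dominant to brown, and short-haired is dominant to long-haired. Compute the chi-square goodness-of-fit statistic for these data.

A dihybrid testcross with independent assortment gives a 1:1:1:1 ratio.
Under the 1:1:1:1 hypothesis (Σ ratio = 4, N = 3104):
  black short-haired: 3104 × 1/4 = 776
  black long-haired: 3104 × 1/4 = 776
  brown short-haired: 3104 × 1/4 = 776
  brown long-haired: 3104 × 1/4 = 776
χ² = Σ (O − E)² / E
  black short-haired: (795 − 776)² / 776 = 0.4652
  black long-haired: (760 − 776)² / 776 = 0.3299
  brown short-haired: (787 − 776)² / 776 = 0.1559
  brown long-haired: (762 − 776)² / 776 = 0.2526
χ² = 0.4652 + 0.3299 + 0.1559 + 0.2526 = 1.2036 ≈ 1.204

1.204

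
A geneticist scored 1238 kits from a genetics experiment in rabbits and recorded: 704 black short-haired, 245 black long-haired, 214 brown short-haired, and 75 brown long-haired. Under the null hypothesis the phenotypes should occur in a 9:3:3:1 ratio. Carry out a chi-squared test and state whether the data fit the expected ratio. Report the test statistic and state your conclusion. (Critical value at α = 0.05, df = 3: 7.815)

The 9:3:3:1 ratio has 16 parts, so with N = 1238 the expected counts are:
  black short-haired: 1238 × 9/16 = 696.375
  black long-haired: 1238 × 3/16 = 232.125
  brown short-haired: 1238 × 3/16 = 232.125
  brown long-haired: 1238 × 1/16 = 77.375
χ² = Σ (O − E)² / E
  black short-haired: (704 − 696.375)² / 696.375 = 0.0835
  black long-haired: (245 − 232.125)² / 232.125 = 0.7141
  brown short-haired: (214 − 232.125)² / 232.125 = 1.4153
  brown long-haired: (75 − 77.375)² / 77.375 = 0.0729
χ² = 0.0835 + 0.7141 + 1.4153 + 0.0729 = 2.2858 ≈ 2.286
Degrees of freedom = 4 − 1 = 3; critical value at α = 0.05 is 7.815.
Since 2.286 < 7.815, we fail to reject the null hypothesis — the data are consistent with the 9:3:3:1 ratio.

2.286; consistent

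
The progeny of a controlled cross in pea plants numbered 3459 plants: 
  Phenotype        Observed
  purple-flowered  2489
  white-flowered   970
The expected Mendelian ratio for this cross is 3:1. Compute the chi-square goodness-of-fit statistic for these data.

17.080

Under the 3:1 hypothesis (Σ ratio = 4, N = 3459):
  purple-flowered: 3459 × 3/4 = 2594.25
  white-flowered: 3459 × 1/4 = 864.75
χ² = Σ (O − E)² / E
  purple-flowered: (2489 − 2594.25)² / 2594.25 = 4.2700
  white-flowered: (970 − 864.75)² / 864.75 = 12.8101
χ² = 4.2700 + 12.8101 = 17.0801 ≈ 17.080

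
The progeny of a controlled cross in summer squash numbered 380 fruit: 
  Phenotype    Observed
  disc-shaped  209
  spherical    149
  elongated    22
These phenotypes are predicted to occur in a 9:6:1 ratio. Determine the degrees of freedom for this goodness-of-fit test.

2

A goodness-of-fit test with 3 phenotype classes has df = 3 − 1 = 2.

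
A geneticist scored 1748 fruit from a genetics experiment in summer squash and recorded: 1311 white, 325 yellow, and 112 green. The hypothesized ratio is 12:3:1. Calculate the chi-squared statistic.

0.092

Under the 12:3:1 hypothesis (Σ ratio = 16, N = 1748):
  white: 1748 × 12/16 = 1311
  yellow: 1748 × 3/16 = 327.75
  green: 1748 × 1/16 = 109.25
χ² = Σ (O − E)² / E
  white: (1311 − 1311)² / 1311 = 0.0000
  yellow: (325 − 327.75)² / 327.75 = 0.0231
  green: (112 − 109.25)² / 109.25 = 0.0692
χ² = 0.0000 + 0.0231 + 0.0692 = 0.0923 ≈ 0.092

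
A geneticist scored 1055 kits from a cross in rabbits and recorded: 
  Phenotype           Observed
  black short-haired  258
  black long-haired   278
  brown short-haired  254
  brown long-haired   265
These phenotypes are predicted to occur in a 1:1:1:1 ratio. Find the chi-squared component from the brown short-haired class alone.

0.360

Total ratio parts = 4. Expected numbers out of 1055:
  black short-haired: 1055 × 1/4 = 263.75
  black long-haired: 1055 × 1/4 = 263.75
  brown short-haired: 1055 × 1/4 = 263.75
  brown long-haired: 1055 × 1/4 = 263.75
Contribution of brown short-haired: (254 − 263.75)² / 263.75 = 0.3604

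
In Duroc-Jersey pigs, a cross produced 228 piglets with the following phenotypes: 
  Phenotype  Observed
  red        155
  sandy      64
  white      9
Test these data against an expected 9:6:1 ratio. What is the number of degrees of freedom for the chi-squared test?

2

A goodness-of-fit test with 3 phenotype classes has df = 3 − 1 = 2.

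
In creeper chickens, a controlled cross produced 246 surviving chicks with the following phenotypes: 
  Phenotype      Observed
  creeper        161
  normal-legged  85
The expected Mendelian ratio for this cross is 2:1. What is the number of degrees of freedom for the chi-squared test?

1

A goodness-of-fit test with 2 phenotype classes has df = 2 − 1 = 1.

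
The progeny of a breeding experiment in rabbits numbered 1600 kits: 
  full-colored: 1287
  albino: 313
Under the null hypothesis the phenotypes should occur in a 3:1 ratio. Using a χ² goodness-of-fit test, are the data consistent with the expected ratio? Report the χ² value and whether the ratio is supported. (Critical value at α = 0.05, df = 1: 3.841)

25.230; not consistent

Under the 3:1 hypothesis (Σ ratio = 4, N = 1600):
  full-colored: 1600 × 3/4 = 1200
  albino: 1600 × 1/4 = 400
χ² = Σ (O − E)² / E
  full-colored: (1287 − 1200)² / 1200 = 6.3075
  albino: (313 − 400)² / 400 = 18.9225
χ² = 6.3075 + 18.9225 = 25.230
Degrees of freedom = 2 − 1 = 1; critical value at α = 0.05 is 3.841.
Since 25.230 > 3.841, we reject the null hypothesis — the data do not fit the 3:1 ratio.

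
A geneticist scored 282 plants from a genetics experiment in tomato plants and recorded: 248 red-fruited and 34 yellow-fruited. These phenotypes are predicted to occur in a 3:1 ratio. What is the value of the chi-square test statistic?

Under the 3:1 hypothesis (Σ ratio = 4, N = 282):
  red-fruited: 282 × 3/4 = 211.5
  yellow-fruited: 282 × 1/4 = 70.5
χ² = Σ (O − E)² / E
  red-fruited: (248 − 211.5)² / 211.5 = 6.2991
  yellow-fruited: (34 − 70.5)² / 70.5 = 18.8972
χ² = 6.2991 + 18.8972 = 25.1963 ≈ 25.196

25.196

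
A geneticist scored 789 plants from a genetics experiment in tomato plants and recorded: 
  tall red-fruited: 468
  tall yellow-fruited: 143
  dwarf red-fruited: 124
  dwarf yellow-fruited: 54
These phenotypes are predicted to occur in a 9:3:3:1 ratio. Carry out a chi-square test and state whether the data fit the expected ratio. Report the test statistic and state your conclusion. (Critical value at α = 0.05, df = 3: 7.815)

The 9:3:3:1 ratio has 16 parts, so with N = 789 the expected counts are:
  tall red-fruited: 789 × 9/16 = 443.8125
  tall yellow-fruited: 789 × 3/16 = 147.9375
  dwarf red-fruited: 789 × 3/16 = 147.9375
  dwarf yellow-fruited: 789 × 1/16 = 49.3125
χ² = Σ (O − E)² / E
  tall red-fruited: (468 − 443.8125)² / 443.8125 = 1.3182
  tall yellow-fruited: (143 − 147.9375)² / 147.9375 = 0.1648
  dwarf red-fruited: (124 − 147.9375)² / 147.9375 = 3.8733
  dwarf yellow-fruited: (54 − 49.3125)² / 49.3125 = 0.4456
χ² = 1.3182 + 0.1648 + 3.8733 + 0.4456 = 5.8019 ≈ 5.802
Degrees of freedom = 4 − 1 = 3; critical value at α = 0.05 is 7.815.
Since 5.802 < 7.815, we fail to reject the null hypothesis — the data are consistent with the 9:3:3:1 ratio.

5.802; consistent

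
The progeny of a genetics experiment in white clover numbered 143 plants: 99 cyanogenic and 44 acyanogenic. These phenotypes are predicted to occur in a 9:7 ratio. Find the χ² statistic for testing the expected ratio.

Under the 9:7 hypothesis (Σ ratio = 16, N = 143):
  cyanogenic: 143 × 9/16 = 80.4375
  acyanogenic: 143 × 7/16 = 62.5625
χ² = Σ (O − E)² / E
  cyanogenic: (99 − 80.4375)² / 80.4375 = 4.2837
  acyanogenic: (44 − 62.5625)² / 62.5625 = 5.5076
χ² = 4.2837 + 5.5076 = 9.7913 ≈ 9.791

9.791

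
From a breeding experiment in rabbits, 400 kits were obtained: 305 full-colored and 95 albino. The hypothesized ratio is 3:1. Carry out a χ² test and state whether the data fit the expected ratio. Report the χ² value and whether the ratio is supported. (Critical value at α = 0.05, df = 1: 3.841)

0.333; consistent

Expected counts for N = 400 under a 3:1 ratio (total parts = 4):
  full-colored: 400 × 3/4 = 300
  albino: 400 × 1/4 = 100
χ² = Σ (O − E)² / E
  full-colored: (305 − 300)² / 300 = 0.0833
  albino: (95 − 100)² / 100 = 0.2500
χ² = 0.0833 + 0.2500 = 0.3333 ≈ 0.333
Degrees of freedom = 2 − 1 = 1; critical value at α = 0.05 is 3.841.
Since 0.333 < 3.841, we fail to reject the null hypothesis — the data are consistent with the 3:1 ratio.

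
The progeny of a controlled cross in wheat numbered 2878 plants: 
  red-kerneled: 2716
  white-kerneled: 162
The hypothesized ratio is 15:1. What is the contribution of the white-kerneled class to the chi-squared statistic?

Total ratio parts = 16. Expected numbers out of 2878:
  red-kerneled: 2878 × 15/16 = 2698.125
  white-kerneled: 2878 × 1/16 = 179.875
Contribution of white-kerneled: (162 − 179.875)² / 179.875 = 1.7763

1.776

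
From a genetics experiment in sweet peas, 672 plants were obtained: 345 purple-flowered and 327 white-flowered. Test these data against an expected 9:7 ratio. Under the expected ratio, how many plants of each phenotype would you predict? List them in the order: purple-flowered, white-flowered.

Under the 9:7 hypothesis (Σ ratio = 16, N = 672):
  purple-flowered: 672 × 9/16 = 378
  white-flowered: 672 × 7/16 = 294

378, 294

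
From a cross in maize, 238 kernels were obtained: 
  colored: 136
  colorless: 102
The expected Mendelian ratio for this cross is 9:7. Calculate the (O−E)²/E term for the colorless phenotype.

Total ratio parts = 16. Expected numbers out of 238:
  colored: 238 × 9/16 = 133.875
  colorless: 238 × 7/16 = 104.125
Contribution of colorless: (102 − 104.125)² / 104.125 = 0.0434

0.043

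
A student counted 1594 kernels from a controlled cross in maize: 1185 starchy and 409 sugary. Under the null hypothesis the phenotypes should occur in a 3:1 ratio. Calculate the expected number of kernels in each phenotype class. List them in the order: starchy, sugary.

1195.5, 398.5

Under the 3:1 hypothesis (Σ ratio = 4, N = 1594):
  starchy: 1594 × 3/4 = 1195.5
  sugary: 1594 × 1/4 = 398.5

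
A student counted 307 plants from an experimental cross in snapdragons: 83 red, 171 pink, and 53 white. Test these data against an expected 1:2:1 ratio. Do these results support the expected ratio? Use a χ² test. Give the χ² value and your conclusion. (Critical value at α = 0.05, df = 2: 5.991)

9.853; not consistent

Under the 1:2:1 hypothesis (Σ ratio = 4, N = 307):
  red: 307 × 1/4 = 76.75
  pink: 307 × 2/4 = 153.5
  white: 307 × 1/4 = 76.75
χ² = Σ (O − E)² / E
  red: (83 − 76.75)² / 76.75 = 0.5090
  pink: (171 − 153.5)² / 153.5 = 1.9951
  white: (53 − 76.75)² / 76.75 = 7.3493
χ² = 0.5090 + 1.9951 + 7.3493 = 9.8534 ≈ 9.853
Degrees of freedom = 3 − 1 = 2; critical value at α = 0.05 is 5.991.
Since 9.853 > 5.991, we reject the null hypothesis — the data do not fit the 1:2:1 ratio.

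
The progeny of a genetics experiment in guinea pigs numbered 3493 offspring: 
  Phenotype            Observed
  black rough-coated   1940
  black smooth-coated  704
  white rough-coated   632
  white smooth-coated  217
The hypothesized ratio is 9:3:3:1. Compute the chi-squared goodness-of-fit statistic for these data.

4.800

The 9:3:3:1 ratio has 16 parts, so with N = 3493 the expected counts are:
  black rough-coated: 3493 × 9/16 = 1964.8125
  black smooth-coated: 3493 × 3/16 = 654.9375
  white rough-coated: 3493 × 3/16 = 654.9375
  white smooth-coated: 3493 × 1/16 = 218.3125
χ² = Σ (O − E)² / E
  black rough-coated: (1940 − 1964.8125)² / 1964.8125 = 0.3133
  black smooth-coated: (704 − 654.9375)² / 654.9375 = 3.6754
  white rough-coated: (632 − 654.9375)² / 654.9375 = 0.8033
  white smooth-coated: (217 − 218.3125)² / 218.3125 = 0.0079
χ² = 0.3133 + 3.6754 + 0.8033 + 0.0079 = 4.7999 ≈ 4.800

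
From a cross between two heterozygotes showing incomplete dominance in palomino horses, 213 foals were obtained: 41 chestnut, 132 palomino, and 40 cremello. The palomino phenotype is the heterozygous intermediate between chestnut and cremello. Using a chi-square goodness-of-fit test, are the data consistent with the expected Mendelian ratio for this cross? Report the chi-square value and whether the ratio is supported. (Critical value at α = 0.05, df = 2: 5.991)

12.221; not consistent

With incomplete dominance, a heterozygote × heterozygote cross gives a 1:2:1 phenotypic ratio.
Total ratio parts = 4. Expected numbers out of 213:
  chestnut: 213 × 1/4 = 53.25
  palomino: 213 × 2/4 = 106.5
  cremello: 213 × 1/4 = 53.25
χ² = Σ (O − E)² / E
  chestnut: (41 − 53.25)² / 53.25 = 2.8181
  palomino: (132 − 106.5)² / 106.5 = 6.1056
  cremello: (40 − 53.25)² / 53.25 = 3.2969
χ² = 2.8181 + 6.1056 + 3.2969 = 12.2206 ≈ 12.221
Degrees of freedom = 3 − 1 = 2; critical value at α = 0.05 is 5.991.
Since 12.221 > 5.991, we reject the null hypothesis — the data do not fit the 1:2:1 ratio.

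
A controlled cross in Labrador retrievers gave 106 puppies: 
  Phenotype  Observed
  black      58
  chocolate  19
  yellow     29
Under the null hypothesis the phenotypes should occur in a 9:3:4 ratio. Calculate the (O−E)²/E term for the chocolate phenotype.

0.039

Total ratio parts = 16. Expected numbers out of 106:
  black: 106 × 9/16 = 59.625
  chocolate: 106 × 3/16 = 19.875
  yellow: 106 × 4/16 = 26.5
Contribution of chocolate: (19 − 19.875)² / 19.875 = 0.0385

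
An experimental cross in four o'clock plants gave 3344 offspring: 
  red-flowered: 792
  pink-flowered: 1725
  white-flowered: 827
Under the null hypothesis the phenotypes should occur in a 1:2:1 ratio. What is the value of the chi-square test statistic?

4.093

The 1:2:1 ratio has 4 parts, so with N = 3344 the expected counts are:
  red-flowered: 3344 × 1/4 = 836
  pink-flowered: 3344 × 2/4 = 1672
  white-flowered: 3344 × 1/4 = 836
χ² = Σ (O − E)² / E
  red-flowered: (792 − 836)² / 836 = 2.3158
  pink-flowered: (1725 − 1672)² / 1672 = 1.6800
  white-flowered: (827 − 836)² / 836 = 0.0969
χ² = 2.3158 + 1.6800 + 0.0969 = 4.0927 ≈ 4.093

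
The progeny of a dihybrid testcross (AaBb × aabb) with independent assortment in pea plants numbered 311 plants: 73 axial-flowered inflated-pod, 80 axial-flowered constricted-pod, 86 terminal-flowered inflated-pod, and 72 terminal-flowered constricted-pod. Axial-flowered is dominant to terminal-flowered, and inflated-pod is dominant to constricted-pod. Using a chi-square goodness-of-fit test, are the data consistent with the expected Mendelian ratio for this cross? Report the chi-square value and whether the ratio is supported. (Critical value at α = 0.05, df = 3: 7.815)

1.656; consistent

A dihybrid testcross with independent assortment gives a 1:1:1:1 ratio.
Expected counts for N = 311 under a 1:1:1:1 ratio (total parts = 4):
  axial-flowered inflated-pod: 311 × 1/4 = 77.75
  axial-flowered constricted-pod: 311 × 1/4 = 77.75
  terminal-flowered inflated-pod: 311 × 1/4 = 77.75
  terminal-flowered constricted-pod: 311 × 1/4 = 77.75
χ² = Σ (O − E)² / E
  axial-flowered inflated-pod: (73 − 77.75)² / 77.75 = 0.2902
  axial-flowered constricted-pod: (80 − 77.75)² / 77.75 = 0.0651
  terminal-flowered inflated-pod: (86 − 77.75)² / 77.75 = 0.8754
  terminal-flowered constricted-pod: (72 − 77.75)² / 77.75 = 0.4252
χ² = 0.2902 + 0.0651 + 0.8754 + 0.4252 = 1.6559 ≈ 1.656
Degrees of freedom = 4 − 1 = 3; critical value at α = 0.05 is 7.815.
Since 1.656 < 7.815, we fail to reject the null hypothesis — the data are consistent with the 1:1:1:1 ratio.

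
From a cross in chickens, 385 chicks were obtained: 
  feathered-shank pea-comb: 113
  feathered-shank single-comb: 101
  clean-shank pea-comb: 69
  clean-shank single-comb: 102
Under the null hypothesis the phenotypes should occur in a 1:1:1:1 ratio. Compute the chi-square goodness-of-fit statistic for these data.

11.208

Total ratio parts = 4. Expected numbers out of 385:
  feathered-shank pea-comb: 385 × 1/4 = 96.25
  feathered-shank single-comb: 385 × 1/4 = 96.25
  clean-shank pea-comb: 385 × 1/4 = 96.25
  clean-shank single-comb: 385 × 1/4 = 96.25
χ² = Σ (O − E)² / E
  feathered-shank pea-comb: (113 − 96.25)² / 96.25 = 2.9149
  feathered-shank single-comb: (101 − 96.25)² / 96.25 = 0.2344
  clean-shank pea-comb: (69 − 96.25)² / 96.25 = 7.7149
  clean-shank single-comb: (102 − 96.25)² / 96.25 = 0.3435
χ² = 2.9149 + 0.2344 + 7.7149 + 0.3435 = 11.2077 ≈ 11.208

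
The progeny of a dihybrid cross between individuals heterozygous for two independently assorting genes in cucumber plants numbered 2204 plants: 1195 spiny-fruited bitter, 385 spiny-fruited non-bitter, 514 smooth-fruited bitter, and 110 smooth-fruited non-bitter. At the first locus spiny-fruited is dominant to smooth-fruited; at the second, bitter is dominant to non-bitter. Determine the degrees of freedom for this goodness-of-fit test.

3

A dihybrid F₂ with independent assortment and complete dominance at both loci gives a 9:3:3:1 phenotypic ratio.
A goodness-of-fit test with 4 phenotype classes has df = 4 − 1 = 3.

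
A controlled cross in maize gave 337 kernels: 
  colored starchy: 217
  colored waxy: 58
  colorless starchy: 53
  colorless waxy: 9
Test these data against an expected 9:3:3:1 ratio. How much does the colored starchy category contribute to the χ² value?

Total ratio parts = 16. Expected numbers out of 337:
  colored starchy: 337 × 9/16 = 189.5625
  colored waxy: 337 × 3/16 = 63.1875
  colorless starchy: 337 × 3/16 = 63.1875
  colorless waxy: 337 × 1/16 = 21.0625
Contribution of colored starchy: (217 − 189.5625)² / 189.5625 = 3.9713

3.971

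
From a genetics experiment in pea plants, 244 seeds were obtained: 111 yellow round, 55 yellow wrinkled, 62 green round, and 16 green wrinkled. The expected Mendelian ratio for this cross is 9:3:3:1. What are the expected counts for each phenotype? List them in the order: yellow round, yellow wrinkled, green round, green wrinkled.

137.25, 45.75, 45.75, 15.25

The 9:3:3:1 ratio has 16 parts, so with N = 244 the expected counts are:
  yellow round: 244 × 9/16 = 137.25
  yellow wrinkled: 244 × 3/16 = 45.75
  green round: 244 × 3/16 = 45.75
  green wrinkled: 244 × 1/16 = 15.25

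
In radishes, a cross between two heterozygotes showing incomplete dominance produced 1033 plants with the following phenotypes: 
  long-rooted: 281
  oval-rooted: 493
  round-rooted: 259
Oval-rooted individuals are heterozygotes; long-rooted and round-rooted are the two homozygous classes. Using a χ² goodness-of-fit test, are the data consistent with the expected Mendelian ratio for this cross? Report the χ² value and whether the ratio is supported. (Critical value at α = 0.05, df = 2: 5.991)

With incomplete dominance, a heterozygote × heterozygote cross gives a 1:2:1 phenotypic ratio.
Under the 1:2:1 hypothesis (Σ ratio = 4, N = 1033):
  long-rooted: 1033 × 1/4 = 258.25
  oval-rooted: 1033 × 2/4 = 516.5
  round-rooted: 1033 × 1/4 = 258.25
χ² = Σ (O − E)² / E
  long-rooted: (281 − 258.25)² / 258.25 = 2.0041
  oval-rooted: (493 − 516.5)² / 516.5 = 1.0692
  round-rooted: (259 − 258.25)² / 258.25 = 0.0022
χ² = 2.0041 + 1.0692 + 0.0022 = 3.0755 ≈ 3.076
Degrees of freedom = 3 − 1 = 2; critical value at α = 0.05 is 5.991.
Since 3.076 < 5.991, we fail to reject the null hypothesis — the data are consistent with the 1:2:1 ratio.

3.076; consistent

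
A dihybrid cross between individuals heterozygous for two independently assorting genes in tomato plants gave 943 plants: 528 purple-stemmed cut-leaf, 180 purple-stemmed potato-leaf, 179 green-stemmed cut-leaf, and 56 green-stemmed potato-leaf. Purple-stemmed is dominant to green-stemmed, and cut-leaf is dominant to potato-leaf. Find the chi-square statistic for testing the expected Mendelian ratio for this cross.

0.242

A dihybrid F₂ with independent assortment and complete dominance at both loci gives a 9:3:3:1 phenotypic ratio.
Expected counts for N = 943 under a 9:3:3:1 ratio (total parts = 16):
  purple-stemmed cut-leaf: 943 × 9/16 = 530.4375
  purple-stemmed potato-leaf: 943 × 3/16 = 176.8125
  green-stemmed cut-leaf: 943 × 3/16 = 176.8125
  green-stemmed potato-leaf: 943 × 1/16 = 58.9375
χ² = Σ (O − E)² / E
  purple-stemmed cut-leaf: (528 − 530.4375)² / 530.4375 = 0.0112
  purple-stemmed potato-leaf: (180 − 176.8125)² / 176.8125 = 0.0575
  green-stemmed cut-leaf: (179 − 176.8125)² / 176.8125 = 0.0271
  green-stemmed potato-leaf: (56 − 58.9375)² / 58.9375 = 0.1464
χ² = 0.0112 + 0.0575 + 0.0271 + 0.1464 = 0.2422 ≈ 0.242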